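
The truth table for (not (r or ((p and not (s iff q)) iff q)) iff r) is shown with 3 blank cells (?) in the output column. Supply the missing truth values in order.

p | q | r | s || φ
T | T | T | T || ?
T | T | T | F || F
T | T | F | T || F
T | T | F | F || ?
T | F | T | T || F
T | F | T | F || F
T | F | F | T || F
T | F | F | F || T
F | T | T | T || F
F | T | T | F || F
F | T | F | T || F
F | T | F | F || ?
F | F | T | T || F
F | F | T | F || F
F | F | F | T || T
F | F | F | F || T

F, T, F

Row p=T, q=T, r=T, s=T: not (r or ((p and not (s iff q)) iff q)) = F, so the formula = F.
Row p=T, q=T, r=F, s=F: not (r or ((p and not (s iff q)) iff q)) = F, so the formula = T.
Row p=F, q=T, r=F, s=F: not (r or ((p and not (s iff q)) iff q)) = T, so the formula = F.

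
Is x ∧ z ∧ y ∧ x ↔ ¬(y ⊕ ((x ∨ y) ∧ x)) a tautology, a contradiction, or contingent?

contingent

x  y  z  |  (z ∧ y)  (x ∧ (z ∧ y) ∧ x)  (x ∨ y)  ((x ∨ y) ∧ x)  (y ⊕ ((x ∨ y) ∧ x))  ¬(y ⊕ ((x ∨ y) ∧ x))  φ
0  0  0  |     0             0             0           0                 0                    1            0
0  0  1  |     0             0             0           0                 0                    1            0
0  1  0  |     0             0             1           0                 1                    0            1
0  1  1  |     1             0             1           0                 1                    0            1
1  0  0  |     0             0             1           1                 1                    0            1
1  0  1  |     0             0             1           1                 1                    0            1
1  1  0  |     0             0             1           1                 0                    1            0
1  1  1  |     1             1             1           1                 0                    1            1
5 of 8 rows are 1, so the formula is contingent.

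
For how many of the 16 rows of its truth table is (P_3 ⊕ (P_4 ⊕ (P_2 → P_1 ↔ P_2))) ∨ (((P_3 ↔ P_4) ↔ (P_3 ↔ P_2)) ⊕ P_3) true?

P_1 | P_2 | P_3 | P_4 | (P_2 → P_1) | ((P_2 → P_1) ↔ P_2) | (P_4 ⊕ ((P_2 → P_1) ↔ P_2)) | (P_3 ↔ P_4) | (P_3 ↔ P_2) | ((P_3 ↔ P_4) ↔ (P_3 ↔ P_2)) | φ
--- | --- | --- | --- | ----------- | ------------------- | --------------------------- | ----------- | ----------- | --------------------------- | -
 F  |  F  |  F  |  F  |      T      |          F          |              F              |      T      |      T      |              T              | T
 F  |  F  |  F  |  T  |      T      |          F          |              T              |      F      |      T      |              F              | T
 F  |  F  |  T  |  F  |      T      |          F          |              F              |      F      |      F      |              T              | T
 F  |  F  |  T  |  T  |      T      |          F          |              T              |      T      |      F      |              F              | T
 F  |  T  |  F  |  F  |      F      |          F          |              F              |      T      |      F      |              F              | F
 F  |  T  |  F  |  T  |      F      |          F          |              T              |      F      |      F      |              T              | T
 F  |  T  |  T  |  F  |      F      |          F          |              F              |      F      |      T      |              F              | T
 F  |  T  |  T  |  T  |      F      |          F          |              T              |      T      |      T      |              T              | F
 T  |  F  |  F  |  F  |      T      |          F          |              F              |      T      |      T      |              T              | T
 T  |  F  |  F  |  T  |      T      |          F          |              T              |      F      |      T      |              F              | T
 T  |  F  |  T  |  F  |      T      |          F          |              F              |      F      |      F      |              T              | T
 T  |  F  |  T  |  T  |      T      |          F          |              T              |      T      |      F      |              F              | T
 T  |  T  |  F  |  F  |      T      |          T          |              T              |      T      |      F      |              F              | T
 T  |  T  |  F  |  T  |      T      |          T          |              F              |      F      |      F      |              T              | T
 T  |  T  |  T  |  F  |      T      |          T          |              T              |      F      |      T      |              F              | T
 T  |  T  |  T  |  T  |      T      |          T          |              F              |      T      |      T      |              T              | T
The formula is true on 14 of the 16 rows.

14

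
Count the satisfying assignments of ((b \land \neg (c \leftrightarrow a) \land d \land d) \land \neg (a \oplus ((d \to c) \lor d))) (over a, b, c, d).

1

a | b | c | d || φ
1 | 1 | 1 | 1 || 0
1 | 1 | 1 | 0 || 0
1 | 1 | 0 | 1 || 1
1 | 1 | 0 | 0 || 0
1 | 0 | 1 | 1 || 0
1 | 0 | 1 | 0 || 0
1 | 0 | 0 | 1 || 0
1 | 0 | 0 | 0 || 0
0 | 1 | 1 | 1 || 0
0 | 1 | 1 | 0 || 0
0 | 1 | 0 | 1 || 0
0 | 1 | 0 | 0 || 0
0 | 0 | 1 | 1 || 0
0 | 0 | 1 | 0 || 0
0 | 0 | 0 | 1 || 0
0 | 0 | 0 | 0 || 0
The formula is true on 1 of the 16 rows.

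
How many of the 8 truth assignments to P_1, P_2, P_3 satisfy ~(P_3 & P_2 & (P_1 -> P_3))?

6

P_1 | P_2 | P_3 | ~(P_3 & P_2 & (P_1 -> P_3))
--- | --- | --- | ---------------------------
 0  |  0  |  0  |              1             
 0  |  0  |  1  |              1             
 0  |  1  |  0  |              1             
 0  |  1  |  1  |              0             
 1  |  0  |  0  |              1             
 1  |  0  |  1  |              1             
 1  |  1  |  0  |              1             
 1  |  1  |  1  |              0             
The formula is true on 6 of the 8 rows.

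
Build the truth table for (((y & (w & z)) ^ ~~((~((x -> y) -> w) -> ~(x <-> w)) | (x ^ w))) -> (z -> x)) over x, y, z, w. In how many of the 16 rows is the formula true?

x | y | z | w | (w & z) | (y & (w & z)) | (x -> y) | ((x -> y) -> w) | ~((x -> y) -> w) | (x <-> w) | ~(x <-> w) | (x ^ w) | (z -> x) | φ
- | - | - | - | ------- | ------------- | -------- | --------------- | ---------------- | --------- | ---------- | ------- | -------- | -
T | T | T | T |    T    |       T       |    T     |        T        |        F         |     T     |     F      |    F    |    T     | T
T | T | T | F |    F    |       F       |    T     |        F        |        T         |     F     |     T      |    T    |    T     | T
T | T | F | T |    F    |       F       |    T     |        T        |        F         |     T     |     F      |    F    |    T     | T
T | T | F | F |    F    |       F       |    T     |        F        |        T         |     F     |     T      |    T    |    T     | T
T | F | T | T |    T    |       F       |    F     |        T        |        F         |     T     |     F      |    F    |    T     | T
T | F | T | F |    F    |       F       |    F     |        T        |        F         |     F     |     T      |    T    |    T     | T
T | F | F | T |    F    |       F       |    F     |        T        |        F         |     T     |     F      |    F    |    T     | T
T | F | F | F |    F    |       F       |    F     |        T        |        F         |     F     |     T      |    T    |    T     | T
F | T | T | T |    T    |       T       |    T     |        T        |        F         |     F     |     T      |    T    |    F     | T
F | T | T | F |    F    |       F       |    T     |        F        |        T         |     T     |     F      |    F    |    F     | T
F | T | F | T |    F    |       F       |    T     |        T        |        F         |     F     |     T      |    T    |    T     | T
F | T | F | F |    F    |       F       |    T     |        F        |        T         |     T     |     F      |    F    |    T     | T
F | F | T | T |    T    |       F       |    T     |        T        |        F         |     F     |     T      |    T    |    F     | F
F | F | T | F |    F    |       F       |    T     |        F        |        T         |     T     |     F      |    F    |    F     | T
F | F | F | T |    F    |       F       |    T     |        T        |        F         |     F     |     T      |    T    |    T     | T
F | F | F | F |    F    |       F       |    T     |        F        |        T         |     T     |     F      |    F    |    T     | T
The formula is true on 15 of the 16 rows.

15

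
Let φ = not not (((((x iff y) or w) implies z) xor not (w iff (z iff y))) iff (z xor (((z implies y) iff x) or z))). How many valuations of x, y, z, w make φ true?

6

  x   |   y   |   z   |   w   | (x iff y) | ((x iff y) or w) | (((x iff y) or w) implies z) | (z iff y) | (w iff (z iff y)) | not (w iff (z iff y)) | (z implies y) | ((z implies y) iff x) | (((z implies y) iff x) or z) |   φ  
----- | ----- | ----- | ----- | --------- | ---------------- | ---------------------------- | --------- | ----------------- | --------------------- | ------------- | --------------------- | ---------------------------- | -----
False | False | False | False |    True   |       True       |            False             |    True   |       False       |          True         |      True     |         False         |            False             | False
False | False | False |  True |    True   |       True       |            False             |    True   |        True       |         False         |      True     |         False         |            False             |  True
False | False |  True | False |    True   |       True       |             True             |   False   |        True       |         False         |     False     |          True         |             True             | False
False | False |  True |  True |    True   |       True       |             True             |   False   |       False       |          True         |     False     |          True         |             True             |  True
False |  True | False | False |   False   |      False       |             True             |   False   |        True       |         False         |      True     |         False         |            False             | False
False |  True | False |  True |   False   |       True       |            False             |   False   |       False       |          True         |      True     |         False         |            False             | False
False |  True |  True | False |   False   |      False       |             True             |    True   |       False       |          True         |      True     |         False         |             True             |  True
False |  True |  True |  True |   False   |       True       |             True             |    True   |        True       |         False         |      True     |         False         |             True             | False
 True | False | False | False |   False   |      False       |             True             |    True   |       False       |          True         |      True     |          True         |             True             | False
 True | False | False |  True |   False   |       True       |            False             |    True   |        True       |         False         |      True     |          True         |             True             | False
 True | False |  True | False |   False   |      False       |             True             |   False   |        True       |         False         |     False     |         False         |             True             | False
 True | False |  True |  True |   False   |       True       |             True             |   False   |       False       |          True         |     False     |         False         |             True             |  True
 True |  True | False | False |    True   |       True       |            False             |   False   |        True       |         False         |      True     |          True         |             True             | False
 True |  True | False |  True |    True   |       True       |            False             |   False   |       False       |          True         |      True     |          True         |             True             |  True
 True |  True |  True | False |    True   |       True       |             True             |    True   |       False       |          True         |      True     |          True         |             True             |  True
 True |  True |  True |  True |    True   |       True       |             True             |    True   |        True       |         False         |      True     |          True         |             True             | False
The formula is true on 6 of the 16 rows.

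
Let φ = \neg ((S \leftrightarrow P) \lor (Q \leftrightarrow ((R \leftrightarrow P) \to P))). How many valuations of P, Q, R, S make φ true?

4

P | Q | R | S || (S \leftrightarrow P) | (R \leftrightarrow P) | φ
T | T | T | T ||           T           |           T           | F
T | T | T | F ||           F           |           T           | F
T | T | F | T ||           T           |           F           | F
T | T | F | F ||           F           |           F           | F
T | F | T | T ||           T           |           T           | F
T | F | T | F ||           F           |           T           | T
T | F | F | T ||           T           |           F           | F
T | F | F | F ||           F           |           F           | T
F | T | T | T ||           F           |           F           | F
F | T | T | F ||           T           |           F           | F
F | T | F | T ||           F           |           T           | T
F | T | F | F ||           T           |           T           | F
F | F | T | T ||           F           |           F           | T
F | F | T | F ||           T           |           F           | F
F | F | F | T ||           F           |           T           | F
F | F | F | F ||           T           |           T           | F
The formula is true on 4 of the 16 rows.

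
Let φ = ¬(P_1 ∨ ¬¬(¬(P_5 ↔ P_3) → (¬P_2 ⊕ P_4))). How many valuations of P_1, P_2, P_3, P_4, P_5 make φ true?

4

P_1  P_2  P_3  P_4  P_5  |  φ
 0    0    0    0    0   |  0
 0    0    0    0    1   |  0
 0    0    0    1    0   |  0
 0    0    0    1    1   |  1
 0    0    1    0    0   |  0
 0    0    1    0    1   |  0
 0    0    1    1    0   |  1
 0    0    1    1    1   |  0
 0    1    0    0    0   |  0
 0    1    0    0    1   |  1
 0    1    0    1    0   |  0
 0    1    0    1    1   |  0
 0    1    1    0    0   |  1
 0    1    1    0    1   |  0
 0    1    1    1    0   |  0
 0    1    1    1    1   |  0
 1    0    0    0    0   |  0
 1    0    0    0    1   |  0
 1    0    0    1    0   |  0
 1    0    0    1    1   |  0
 1    0    1    0    0   |  0
 1    0    1    0    1   |  0
 1    0    1    1    0   |  0
 1    0    1    1    1   |  0
 1    1    0    0    0   |  0
 1    1    0    0    1   |  0
 1    1    0    1    0   |  0
 1    1    0    1    1   |  0
 1    1    1    0    0   |  0
 1    1    1    0    1   |  0
 1    1    1    1    0   |  0
 1    1    1    1    1   |  0
The formula is true on 4 of the 32 rows.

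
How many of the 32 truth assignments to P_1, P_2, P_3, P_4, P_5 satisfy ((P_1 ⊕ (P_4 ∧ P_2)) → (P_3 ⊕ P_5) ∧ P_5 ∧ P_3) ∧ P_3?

P_1 | P_2 | P_3 | P_4 | P_5 || φ
 T  |  T  |  T  |  T  |  T  || T
 T  |  T  |  T  |  T  |  F  || T
 T  |  T  |  T  |  F  |  T  || F
 T  |  T  |  T  |  F  |  F  || F
 T  |  T  |  F  |  T  |  T  || F
 T  |  T  |  F  |  T  |  F  || F
 T  |  T  |  F  |  F  |  T  || F
 T  |  T  |  F  |  F  |  F  || F
 T  |  F  |  T  |  T  |  T  || F
 T  |  F  |  T  |  T  |  F  || F
 T  |  F  |  T  |  F  |  T  || F
 T  |  F  |  T  |  F  |  F  || F
 T  |  F  |  F  |  T  |  T  || F
 T  |  F  |  F  |  T  |  F  || F
 T  |  F  |  F  |  F  |  T  || F
 T  |  F  |  F  |  F  |  F  || F
 F  |  T  |  T  |  T  |  T  || F
 F  |  T  |  T  |  T  |  F  || F
 F  |  T  |  T  |  F  |  T  || T
 F  |  T  |  T  |  F  |  F  || T
 F  |  T  |  F  |  T  |  T  || F
 F  |  T  |  F  |  T  |  F  || F
 F  |  T  |  F  |  F  |  T  || F
 F  |  T  |  F  |  F  |  F  || F
 F  |  F  |  T  |  T  |  T  || T
 F  |  F  |  T  |  T  |  F  || T
 F  |  F  |  T  |  F  |  T  || T
 F  |  F  |  T  |  F  |  F  || T
 F  |  F  |  F  |  T  |  T  || F
 F  |  F  |  F  |  T  |  F  || F
 F  |  F  |  F  |  F  |  T  || F
 F  |  F  |  F  |  F  |  F  || F
The formula is true on 8 of the 32 rows.

8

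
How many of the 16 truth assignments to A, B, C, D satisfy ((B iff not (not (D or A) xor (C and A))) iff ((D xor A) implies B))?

10

A | B | C | D || (D or A) | not (D or A) | (C and A) | (not (D or A) xor (C and A)) | (D xor A) | ((D xor A) implies B) | φ
T | T | T | T ||    T     |      F       |     T     |              T               |     F     |           T           | F
T | T | T | F ||    T     |      F       |     T     |              T               |     T     |           T           | F
T | T | F | T ||    T     |      F       |     F     |              F               |     F     |           T           | T
T | T | F | F ||    T     |      F       |     F     |              F               |     T     |           T           | T
T | F | T | T ||    T     |      F       |     T     |              T               |     F     |           T           | T
T | F | T | F ||    T     |      F       |     T     |              T               |     T     |           F           | F
T | F | F | T ||    T     |      F       |     F     |              F               |     F     |           T           | F
T | F | F | F ||    T     |      F       |     F     |              F               |     T     |           F           | T
F | T | T | T ||    T     |      F       |     F     |              F               |     T     |           T           | T
F | T | T | F ||    F     |      T       |     F     |              T               |     F     |           T           | F
F | T | F | T ||    T     |      F       |     F     |              F               |     T     |           T           | T
F | T | F | F ||    F     |      T       |     F     |              T               |     F     |           T           | F
F | F | T | T ||    T     |      F       |     F     |              F               |     T     |           F           | T
F | F | T | F ||    F     |      T       |     F     |              T               |     F     |           T           | T
F | F | F | T ||    T     |      F       |     F     |              F               |     T     |           F           | T
F | F | F | F ||    F     |      T       |     F     |              T               |     F     |           T           | T
The formula is true on 10 of the 16 rows.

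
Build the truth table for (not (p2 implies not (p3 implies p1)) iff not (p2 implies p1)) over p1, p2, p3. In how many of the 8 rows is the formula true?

5

p1  p2  p3  |  (p3 implies p1)  not (p3 implies p1)  (p2 implies p1)  not (p2 implies p1)  φ
0   0   0   |         1                  0                  1                  0           1
0   0   1   |         0                  1                  1                  0           1
0   1   0   |         1                  0                  0                  1           1
0   1   1   |         0                  1                  0                  1           0
1   0   0   |         1                  0                  1                  0           1
1   0   1   |         1                  0                  1                  0           1
1   1   0   |         1                  0                  1                  0           0
1   1   1   |         1                  0                  1                  0           0
The formula is true on 5 of the 8 rows.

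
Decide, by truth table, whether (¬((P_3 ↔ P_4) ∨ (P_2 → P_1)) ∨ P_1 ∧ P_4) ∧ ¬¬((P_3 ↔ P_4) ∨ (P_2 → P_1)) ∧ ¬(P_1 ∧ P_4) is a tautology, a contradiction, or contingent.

P_1 | P_2 | P_3 | P_4 | φ
--- | --- | --- | --- | -
 T  |  T  |  T  |  T  | F
 T  |  T  |  T  |  F  | F
 T  |  T  |  F  |  T  | F
 T  |  T  |  F  |  F  | F
 T  |  F  |  T  |  T  | F
 T  |  F  |  T  |  F  | F
 T  |  F  |  F  |  T  | F
 T  |  F  |  F  |  F  | F
 F  |  T  |  T  |  T  | F
 F  |  T  |  T  |  F  | F
 F  |  T  |  F  |  T  | F
 F  |  T  |  F  |  F  | F
 F  |  F  |  T  |  T  | F
 F  |  F  |  T  |  F  | F
 F  |  F  |  F  |  T  | F
 F  |  F  |  F  |  F  | F
Every row is F, so the formula is a contradiction.

contradiction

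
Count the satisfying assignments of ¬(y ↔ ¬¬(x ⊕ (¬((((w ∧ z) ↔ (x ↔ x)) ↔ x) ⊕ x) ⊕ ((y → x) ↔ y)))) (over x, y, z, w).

x | y | z | w | φ
- | - | - | - | -
T | T | T | T | F
T | T | T | F | T
T | T | F | T | T
T | T | F | F | T
T | F | T | T | F
T | F | T | F | T
T | F | F | T | T
T | F | F | F | T
F | T | T | T | F
F | T | T | F | T
F | T | F | T | T
F | T | F | F | T
F | F | T | T | T
F | F | T | F | F
F | F | F | T | F
F | F | F | F | F
The formula is true on 10 of the 16 rows.

10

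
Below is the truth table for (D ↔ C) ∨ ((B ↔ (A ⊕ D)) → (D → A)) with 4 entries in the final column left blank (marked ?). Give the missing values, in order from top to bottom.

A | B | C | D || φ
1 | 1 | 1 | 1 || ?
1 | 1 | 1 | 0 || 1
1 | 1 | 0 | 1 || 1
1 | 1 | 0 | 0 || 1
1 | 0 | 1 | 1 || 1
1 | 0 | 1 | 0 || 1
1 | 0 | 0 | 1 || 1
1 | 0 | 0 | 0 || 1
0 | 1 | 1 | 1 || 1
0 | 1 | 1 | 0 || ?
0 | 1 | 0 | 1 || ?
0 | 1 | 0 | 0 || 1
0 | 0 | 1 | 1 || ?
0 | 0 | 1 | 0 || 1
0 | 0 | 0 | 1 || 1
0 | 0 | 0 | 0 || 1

Row A=1, B=1, C=1, D=1: (D ↔ C) = 1, ((B ↔ (A ⊕ D)) → (D → A)) = 1, so the formula = 1.
Row A=0, B=1, C=1, D=0: (D ↔ C) = 0, ((B ↔ (A ⊕ D)) → (D → A)) = 1, so the formula = 1.
Row A=0, B=1, C=0, D=1: (D ↔ C) = 0, ((B ↔ (A ⊕ D)) → (D → A)) = 0, so the formula = 0.
Row A=0, B=0, C=1, D=1: (D ↔ C) = 1, ((B ↔ (A ⊕ D)) → (D → A)) = 1, so the formula = 1.

1, 1, 0, 1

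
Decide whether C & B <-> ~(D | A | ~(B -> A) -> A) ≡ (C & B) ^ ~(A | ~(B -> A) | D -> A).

A | B | C | D | φ | ψ
- | - | - | - | - | -
T | T | T | T | F | T
T | T | T | F | F | T
T | T | F | T | T | F
T | T | F | F | T | F
T | F | T | T | T | F
T | F | T | F | T | F
T | F | F | T | T | F
T | F | F | F | T | F
F | T | T | T | T | F
F | T | T | F | T | F
F | T | F | T | F | T
F | T | F | F | F | T
F | F | T | T | F | T
F | F | T | F | T | F
F | F | F | T | F | T
F | F | F | F | T | F
The columns differ at A=T, B=T, C=T, D=T (φ=F, ψ=T), so they are not equivalent.

not equivalent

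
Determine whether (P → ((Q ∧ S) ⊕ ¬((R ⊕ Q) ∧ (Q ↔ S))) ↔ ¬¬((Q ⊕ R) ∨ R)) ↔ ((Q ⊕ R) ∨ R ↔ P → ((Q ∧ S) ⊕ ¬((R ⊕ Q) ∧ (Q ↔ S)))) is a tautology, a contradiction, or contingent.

tautology

  P      Q      R      S    |    φ  
False  False  False  False  |   True
False  False  False   True  |   True
False  False   True  False  |   True
False  False   True   True  |   True
False   True  False  False  |   True
False   True  False   True  |   True
False   True   True  False  |   True
False   True   True   True  |   True
 True  False  False  False  |   True
 True  False  False   True  |   True
 True  False   True  False  |   True
 True  False   True   True  |   True
 True   True  False  False  |   True
 True   True  False   True  |   True
 True   True   True  False  |   True
 True   True   True   True  |   True
Every row is True, so the formula is a tautology.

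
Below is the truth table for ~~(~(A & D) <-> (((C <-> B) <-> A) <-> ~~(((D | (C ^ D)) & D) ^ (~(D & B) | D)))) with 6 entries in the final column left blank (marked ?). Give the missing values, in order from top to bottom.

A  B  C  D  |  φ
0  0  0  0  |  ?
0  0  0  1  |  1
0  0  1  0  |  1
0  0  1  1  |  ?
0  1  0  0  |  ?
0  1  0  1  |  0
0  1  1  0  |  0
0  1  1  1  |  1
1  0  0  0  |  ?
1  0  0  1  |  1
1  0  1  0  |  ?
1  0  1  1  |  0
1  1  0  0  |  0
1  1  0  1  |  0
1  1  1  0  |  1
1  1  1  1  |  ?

Row A=0, B=0, C=0, D=0: (~(A & D) <-> (((C <-> B) <-> A) <-> ~~(((D | (C ^ D)) & D) ^ (~(D & B) | D)))) = 0, ~(~(A & D) <-> (((C <-> B) <-> A) <-> ~~(((D | (C ^ D)) & D) ^ (~(D & B) | D)))) = 1, so the formula = 0.
Row A=0, B=0, C=1, D=1: (~(A & D) <-> (((C <-> B) <-> A) <-> ~~(((D | (C ^ D)) & D) ^ (~(D & B) | D)))) = 0, ~(~(A & D) <-> (((C <-> B) <-> A) <-> ~~(((D | (C ^ D)) & D) ^ (~(D & B) | D)))) = 1, so the formula = 0.
Row A=0, B=1, C=0, D=0: (~(A & D) <-> (((C <-> B) <-> A) <-> ~~(((D | (C ^ D)) & D) ^ (~(D & B) | D)))) = 1, ~(~(A & D) <-> (((C <-> B) <-> A) <-> ~~(((D | (C ^ D)) & D) ^ (~(D & B) | D)))) = 0, so the formula = 1.
Row A=1, B=0, C=0, D=0: (~(A & D) <-> (((C <-> B) <-> A) <-> ~~(((D | (C ^ D)) & D) ^ (~(D & B) | D)))) = 1, ~(~(A & D) <-> (((C <-> B) <-> A) <-> ~~(((D | (C ^ D)) & D) ^ (~(D & B) | D)))) = 0, so the formula = 1.
Row A=1, B=0, C=1, D=0: (~(A & D) <-> (((C <-> B) <-> A) <-> ~~(((D | (C ^ D)) & D) ^ (~(D & B) | D)))) = 0, ~(~(A & D) <-> (((C <-> B) <-> A) <-> ~~(((D | (C ^ D)) & D) ^ (~(D & B) | D)))) = 1, so the formula = 0.
Row A=1, B=1, C=1, D=1: (~(A & D) <-> (((C <-> B) <-> A) <-> ~~(((D | (C ^ D)) & D) ^ (~(D & B) | D)))) = 1, ~(~(A & D) <-> (((C <-> B) <-> A) <-> ~~(((D | (C ^ D)) & D) ^ (~(D & B) | D)))) = 0, so the formula = 1.

0, 0, 1, 1, 0, 1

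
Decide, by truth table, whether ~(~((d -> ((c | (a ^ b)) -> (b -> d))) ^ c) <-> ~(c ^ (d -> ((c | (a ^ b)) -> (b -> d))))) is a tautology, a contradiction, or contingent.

contradiction

a  b  c  d     (a ^ b)  (c | (a ^ b))  (b -> d)  ((c | (a ^ b)) -> (b -> d))  φ
0  0  0  0        0           0           1                   1               0
0  0  0  1        0           0           1                   1               0
0  0  1  0        0           1           1                   1               0
0  0  1  1        0           1           1                   1               0
0  1  0  0        1           1           0                   0               0
0  1  0  1        1           1           1                   1               0
0  1  1  0        1           1           0                   0               0
0  1  1  1        1           1           1                   1               0
1  0  0  0        1           1           1                   1               0
1  0  0  1        1           1           1                   1               0
1  0  1  0        1           1           1                   1               0
1  0  1  1        1           1           1                   1               0
1  1  0  0        0           0           0                   1               0
1  1  0  1        0           0           1                   1               0
1  1  1  0        0           1           0                   0               0
1  1  1  1        0           1           1                   1               0
Every row is 0, so the formula is a contradiction.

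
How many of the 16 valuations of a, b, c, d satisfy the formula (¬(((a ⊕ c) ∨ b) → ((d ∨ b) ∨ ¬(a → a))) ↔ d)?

6

  a   |   b   |   c   |   d   || (a ⊕ c) | ((a ⊕ c) ∨ b) | (d ∨ b) | (a → a) | ¬(a → a) | ((d ∨ b) ∨ ¬(a → a)) |   φ  
False | False | False | False ||  False  |     False     |  False  |   True  |  False   |        False         |  True
False | False | False |  True ||  False  |     False     |   True  |   True  |  False   |         True         | False
False | False |  True | False ||   True  |      True     |  False  |   True  |  False   |        False         | False
False | False |  True |  True ||   True  |      True     |   True  |   True  |  False   |         True         | False
False |  True | False | False ||  False  |      True     |   True  |   True  |  False   |         True         |  True
False |  True | False |  True ||  False  |      True     |   True  |   True  |  False   |         True         | False
False |  True |  True | False ||   True  |      True     |   True  |   True  |  False   |         True         |  True
False |  True |  True |  True ||   True  |      True     |   True  |   True  |  False   |         True         | False
 True | False | False | False ||   True  |      True     |  False  |   True  |  False   |        False         | False
 True | False | False |  True ||   True  |      True     |   True  |   True  |  False   |         True         | False
 True | False |  True | False ||  False  |     False     |  False  |   True  |  False   |        False         |  True
 True | False |  True |  True ||  False  |     False     |   True  |   True  |  False   |         True         | False
 True |  True | False | False ||   True  |      True     |   True  |   True  |  False   |         True         |  True
 True |  True | False |  True ||   True  |      True     |   True  |   True  |  False   |         True         | False
 True |  True |  True | False ||  False  |      True     |   True  |   True  |  False   |         True         |  True
 True |  True |  True |  True ||  False  |      True     |   True  |   True  |  False   |         True         | False
The formula is true on 6 of the 16 rows.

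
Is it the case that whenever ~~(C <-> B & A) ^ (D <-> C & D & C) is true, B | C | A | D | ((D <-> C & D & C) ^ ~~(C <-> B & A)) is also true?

A  B  C  D  |  φ  ψ
0  0  0  0  |  0  0
0  0  0  1  |  1  1
0  0  1  0  |  1  1
0  0  1  1  |  1  1
0  1  0  0  |  0  1
0  1  0  1  |  1  1
0  1  1  0  |  1  1
0  1  1  1  |  1  1
1  0  0  0  |  0  1
1  0  0  1  |  1  1
1  0  1  0  |  1  1
1  0  1  1  |  1  1
1  1  0  0  |  1  1
1  1  0  1  |  0  1
1  1  1  0  |  0  1
1  1  1  1  |  0  1
In every row where φ is true, ψ is also true, so φ ⊨ ψ.

yes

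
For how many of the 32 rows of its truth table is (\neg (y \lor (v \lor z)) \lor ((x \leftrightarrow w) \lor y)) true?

26

x | y | z | w | v || φ
T | T | T | T | T || T
T | T | T | T | F || T
T | T | T | F | T || T
T | T | T | F | F || T
T | T | F | T | T || T
T | T | F | T | F || T
T | T | F | F | T || T
T | T | F | F | F || T
T | F | T | T | T || T
T | F | T | T | F || T
T | F | T | F | T || F
T | F | T | F | F || F
T | F | F | T | T || T
T | F | F | T | F || T
T | F | F | F | T || F
T | F | F | F | F || T
F | T | T | T | T || T
F | T | T | T | F || T
F | T | T | F | T || T
F | T | T | F | F || T
F | T | F | T | T || T
F | T | F | T | F || T
F | T | F | F | T || T
F | T | F | F | F || T
F | F | T | T | T || F
F | F | T | T | F || F
F | F | T | F | T || T
F | F | T | F | F || T
F | F | F | T | T || F
F | F | F | T | F || T
F | F | F | F | T || T
F | F | F | F | F || T
The formula is true on 26 of the 32 rows.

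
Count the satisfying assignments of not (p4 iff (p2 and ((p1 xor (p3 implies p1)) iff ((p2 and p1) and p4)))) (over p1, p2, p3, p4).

p1 | p2 | p3 | p4 || (p3 implies p1) | (p1 xor (p3 implies p1)) | (p2 and p1) | ((p2 and p1) and p4) | φ
F  | F  | F  | F  ||        T        |            T             |      F      |          F           | F
F  | F  | F  | T  ||        T        |            T             |      F      |          F           | T
F  | F  | T  | F  ||        F        |            F             |      F      |          F           | F
F  | F  | T  | T  ||        F        |            F             |      F      |          F           | T
F  | T  | F  | F  ||        T        |            T             |      F      |          F           | F
F  | T  | F  | T  ||        T        |            T             |      F      |          F           | T
F  | T  | T  | F  ||        F        |            F             |      F      |          F           | T
F  | T  | T  | T  ||        F        |            F             |      F      |          F           | F
T  | F  | F  | F  ||        T        |            F             |      F      |          F           | F
T  | F  | F  | T  ||        T        |            F             |      F      |          F           | T
T  | F  | T  | F  ||        T        |            F             |      F      |          F           | F
T  | F  | T  | T  ||        T        |            F             |      F      |          F           | T
T  | T  | F  | F  ||        T        |            F             |      T      |          F           | T
T  | T  | F  | T  ||        T        |            F             |      T      |          T           | T
T  | T  | T  | F  ||        T        |            F             |      T      |          F           | T
T  | T  | T  | T  ||        T        |            F             |      T      |          T           | T
The formula is true on 10 of the 16 rows.

10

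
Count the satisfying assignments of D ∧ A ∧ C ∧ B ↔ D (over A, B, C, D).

9

A | B | C | D | (C ∧ B) | (D ∧ A ∧ (C ∧ B)) | ((D ∧ A ∧ (C ∧ B)) ↔ D)
- | - | - | - | ------- | ----------------- | -----------------------
T | T | T | T |    T    |         T         |            T           
T | T | T | F |    T    |         F         |            T           
T | T | F | T |    F    |         F         |            F           
T | T | F | F |    F    |         F         |            T           
T | F | T | T |    F    |         F         |            F           
T | F | T | F |    F    |         F         |            T           
T | F | F | T |    F    |         F         |            F           
T | F | F | F |    F    |         F         |            T           
F | T | T | T |    T    |         F         |            F           
F | T | T | F |    T    |         F         |            T           
F | T | F | T |    F    |         F         |            F           
F | T | F | F |    F    |         F         |            T           
F | F | T | T |    F    |         F         |            F           
F | F | T | F |    F    |         F         |            T           
F | F | F | T |    F    |         F         |            F           
F | F | F | F |    F    |         F         |            T           
The formula is true on 9 of the 16 rows.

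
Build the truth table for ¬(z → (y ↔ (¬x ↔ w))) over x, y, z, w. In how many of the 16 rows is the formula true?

x | y | z | w | ¬(z → (y ↔ (¬x ↔ w)))
- | - | - | - | ---------------------
1 | 1 | 1 | 1 |           1          
1 | 1 | 1 | 0 |           0          
1 | 1 | 0 | 1 |           0          
1 | 1 | 0 | 0 |           0          
1 | 0 | 1 | 1 |           0          
1 | 0 | 1 | 0 |           1          
1 | 0 | 0 | 1 |           0          
1 | 0 | 0 | 0 |           0          
0 | 1 | 1 | 1 |           0          
0 | 1 | 1 | 0 |           1          
0 | 1 | 0 | 1 |           0          
0 | 1 | 0 | 0 |           0          
0 | 0 | 1 | 1 |           1          
0 | 0 | 1 | 0 |           0          
0 | 0 | 0 | 1 |           0          
0 | 0 | 0 | 0 |           0          
The formula is true on 4 of the 16 rows.

4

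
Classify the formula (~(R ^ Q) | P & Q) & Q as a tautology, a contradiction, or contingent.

P  Q  R     (R ^ Q)  ~(R ^ Q)  (P & Q)  (~(R ^ Q) | (P & Q))  ((~(R ^ Q) | (P & Q)) & Q)
F  F  F        F        T         F              T                        F             
F  F  T        T        F         F              F                        F             
F  T  F        T        F         F              F                        F             
F  T  T        F        T         F              T                        T             
T  F  F        F        T         F              T                        F             
T  F  T        T        F         F              F                        F             
T  T  F        T        F         T              T                        T             
T  T  T        F        T         T              T                        T             
3 of 8 rows are T, so the formula is contingent.

contingent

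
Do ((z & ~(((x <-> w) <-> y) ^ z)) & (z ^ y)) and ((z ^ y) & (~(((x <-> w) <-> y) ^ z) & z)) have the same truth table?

x | y | z | w | φ | ψ
- | - | - | - | - | -
0 | 0 | 0 | 0 | 0 | 0
0 | 0 | 0 | 1 | 0 | 0
0 | 0 | 1 | 0 | 0 | 0
0 | 0 | 1 | 1 | 1 | 1
0 | 1 | 0 | 0 | 0 | 0
0 | 1 | 0 | 1 | 0 | 0
0 | 1 | 1 | 0 | 0 | 0
0 | 1 | 1 | 1 | 0 | 0
1 | 0 | 0 | 0 | 0 | 0
1 | 0 | 0 | 1 | 0 | 0
1 | 0 | 1 | 0 | 1 | 1
1 | 0 | 1 | 1 | 0 | 0
1 | 1 | 0 | 0 | 0 | 0
1 | 1 | 0 | 1 | 0 | 0
1 | 1 | 1 | 0 | 0 | 0
1 | 1 | 1 | 1 | 0 | 0
The columns for φ and ψ agree on every row, so they are logically equivalent.

equivalent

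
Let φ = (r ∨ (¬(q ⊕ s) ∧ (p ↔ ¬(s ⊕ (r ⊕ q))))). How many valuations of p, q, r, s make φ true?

10

p  q  r  s  |  (q ⊕ s)  ¬(q ⊕ s)  (r ⊕ q)  (s ⊕ (r ⊕ q))  ¬(s ⊕ (r ⊕ q))  (p ↔ ¬(s ⊕ (r ⊕ q)))  φ
1  1  1  1  |     0        1         0           1              0                  0            1
1  1  1  0  |     1        0         0           0              1                  1            1
1  1  0  1  |     0        1         1           0              1                  1            1
1  1  0  0  |     1        0         1           1              0                  0            0
1  0  1  1  |     1        0         1           0              1                  1            1
1  0  1  0  |     0        1         1           1              0                  0            1
1  0  0  1  |     1        0         0           1              0                  0            0
1  0  0  0  |     0        1         0           0              1                  1            1
0  1  1  1  |     0        1         0           1              0                  1            1
0  1  1  0  |     1        0         0           0              1                  0            1
0  1  0  1  |     0        1         1           0              1                  0            0
0  1  0  0  |     1        0         1           1              0                  1            0
0  0  1  1  |     1        0         1           0              1                  0            1
0  0  1  0  |     0        1         1           1              0                  1            1
0  0  0  1  |     1        0         0           1              0                  1            0
0  0  0  0  |     0        1         0           0              1                  0            0
The formula is true on 10 of the 16 rows.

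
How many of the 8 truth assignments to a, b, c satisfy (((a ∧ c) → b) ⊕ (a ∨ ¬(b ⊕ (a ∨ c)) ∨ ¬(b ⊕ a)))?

a  b  c  |  φ
F  F  F  |  F
F  F  T  |  F
F  T  F  |  T
F  T  T  |  F
T  F  F  |  F
T  F  T  |  T
T  T  F  |  F
T  T  T  |  F
The formula is true on 2 of the 8 rows.

2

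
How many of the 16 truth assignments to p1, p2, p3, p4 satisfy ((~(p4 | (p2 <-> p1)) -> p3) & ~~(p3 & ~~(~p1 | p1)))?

8

p1  p2  p3  p4     (p2 <-> p1)  (p4 | (p2 <-> p1))  ~(p4 | (p2 <-> p1))  (~(p4 | (p2 <-> p1)) -> p3)  ~p1  (~p1 | p1)  ~(~p1 | p1)  ~~(~p1 | p1)  (p3 & ~~(~p1 | p1))  ~(p3 & ~~(~p1 | p1))  ~~(p3 & ~~(~p1 | p1))  φ
1   1   1   1           1               1                    0                        1                0       1            0            1                 1                    0                      1            1
1   1   1   0           1               1                    0                        1                0       1            0            1                 1                    0                      1            1
1   1   0   1           1               1                    0                        1                0       1            0            1                 0                    1                      0            0
1   1   0   0           1               1                    0                        1                0       1            0            1                 0                    1                      0            0
1   0   1   1           0               1                    0                        1                0       1            0            1                 1                    0                      1            1
1   0   1   0           0               0                    1                        1                0       1            0            1                 1                    0                      1            1
1   0   0   1           0               1                    0                        1                0       1            0            1                 0                    1                      0            0
1   0   0   0           0               0                    1                        0                0       1            0            1                 0                    1                      0            0
0   1   1   1           0               1                    0                        1                1       1            0            1                 1                    0                      1            1
0   1   1   0           0               0                    1                        1                1       1            0            1                 1                    0                      1            1
0   1   0   1           0               1                    0                        1                1       1            0            1                 0                    1                      0            0
0   1   0   0           0               0                    1                        0                1       1            0            1                 0                    1                      0            0
0   0   1   1           1               1                    0                        1                1       1            0            1                 1                    0                      1            1
0   0   1   0           1               1                    0                        1                1       1            0            1                 1                    0                      1            1
0   0   0   1           1               1                    0                        1                1       1            0            1                 0                    1                      0            0
0   0   0   0           1               1                    0                        1                1       1            0            1                 0                    1                      0            0
The formula is true on 8 of the 16 rows.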